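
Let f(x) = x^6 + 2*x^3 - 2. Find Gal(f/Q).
S_3 x S_3 (also written G36-)

The polynomial f is an irreducible sextic over Q, so G = Gal(f/Q) is one of the 16 transitive subgroups 6T1, ..., 6T16 of S_6. The discriminant of f is 5038848, which is not a perfect square, so G is not contained in A_6. The transitive groups of degree 6 not contained in A_6 are: C_6 (6T1, order 6), S_3 (6T2, order 6), D_6 (6T3, order 12), C_3 x S_3 (6T5, order 18), A_4 x C_2 (6T6, order 24), S_4 (6T8, order 24), S_3 x S_3 (6T9, order 36), S_4 x C_2 (6T11, order 48), (S_3 x S_3) : C_2 (6T13, order 72), PGL(2,5) (6T14, order 120), S_6 (6T16, order 720). By Dedekind's theorem, for a prime p not dividing disc(f) the degrees of the irreducible factors of f mod p form the cycle type of an element of G. Factoring f modulo the 23 such primes p <= 97 (skipping 2, 3, which divide the discriminant), each new pattern first appears at: mod 5: f = (x^6 + 2x^3 + 3), pattern 6; mod 11: f = (x + 6)(x + 8)(x^2 + 3x + 9)(x^2 + 5x + 3), pattern 2+2+1+1; mod 13: f = (x + 7)(x + 8)(x + 11)(x^3 + 10), pattern 3+1+1+1; mod 31: f = (x^2 + 17x + 27)(x^2 + 22x + 11)(x^2 + 23x + 24), pattern 2+2+2; mod 97: f = (x^3 + 11)(x^3 + 88), pattern 3+3. No other pattern occurs in this range, so the set of observed cycle types is {6, 2+2+1+1, 3+1+1+1, 2+2+2, 3+3}. The candidates containing elements of all these cycle types are S_3 x S_3 (6T9) of order 36, (S_3 x S_3) : C_2 (6T13) of order 72, S_6 (6T16) of order 720; the others are excluded. The observed types are precisely the cycle types that occur in S_3 x S_3 (6T9) (apart from the identity). Each of the other remaining candidates has further cycle types, and by the Chebotarev density theorem the matching factorization patterns would occur for a proportion of primes equal to their share of the group: (S_3 x S_3) : C_2 (6T13) additionally contains elements of type 4+2, 3+2+1, 2+1+1+1+1 (36 of its 72 elements, about 50% of primes); S_6 (6T16) additionally contains elements of type 5+1, 4+2, 4+1+1, 3+2+1, 2+1+1+1+1 (459 of its 720 elements, about 64% of primes). None of the 23 primes tested shows any such pattern (for each of these groups the chance of that is below 10^-4), which rules them out. Hence G = S_3 x S_3 (6T9), of order 36.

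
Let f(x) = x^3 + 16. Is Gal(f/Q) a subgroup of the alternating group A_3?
The polynomial is irreducible of degree 3 over Q. Its discriminant is -6912, which is not a perfect square. A Galois group lies in the alternating group exactly when the discriminant is a square in Q, so the Galois group (S_3) is not contained in A_3.

No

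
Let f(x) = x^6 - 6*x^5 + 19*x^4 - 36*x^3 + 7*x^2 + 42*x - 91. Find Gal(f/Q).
The polynomial f is an irreducible sextic over Q, so G = Gal(f/Q) is one of the 16 transitive subgroups 6T1, ..., 6T16 of S_6. The discriminant of f is 164995463643136 = 12845056^2, a perfect square, so G is contained in A_6. The transitive groups of degree 6 contained in A_6 are: A_4 (6T4, order 12), S_4 (6T7, order 24), (C_3 x C_3) : C_4 (6T10, order 36), PSL(2,5) (6T12, order 60), A_6 (6T15, order 360). By Dedekind's theorem, for a prime p not dividing disc(f) the degrees of the irreducible factors of f mod p form the cycle type of an element of G. Factoring f modulo the 33 such primes p <= 149 (skipping 2, 7, which divide the discriminant), each new pattern first appears at: mod 3: f = (x^3 + 2x + 1)(x^3 + 2x + 2), pattern 3+3; mod 13: f = (x)(x + 11)(x^2 + 11x + 8)(x^2 + 11x + 12), pattern 2+2+1+1. No other pattern occurs in this range, so the set of observed cycle types is {3+3, 2+2+1+1}. The candidates containing elements of all these cycle types are A_4 (6T4) of order 12, S_4 (6T7) of order 24, (C_3 x C_3) : C_4 (6T10) of order 36, PSL(2,5) (6T12) of order 60, A_6 (6T15) of order 360; the others are excluded. The observed types are precisely the cycle types that occur in A_4 (6T4) (apart from the identity). Each of the other remaining candidates has further cycle types, and by the Chebotarev density theorem the matching factorization patterns would occur for a proportion of primes equal to their share of the group: S_4 (6T7) additionally contains elements of type 4+2 (6 of its 24 elements, about 25% of primes); (C_3 x C_3) : C_4 (6T10) additionally contains elements of type 4+2, 3+1+1+1 (22 of its 36 elements, about 61% of primes); PSL(2,5) (6T12) additionally contains elements of type 5+1 (24 of its 60 elements, about 40% of primes); A_6 (6T15) additionally contains elements of type 5+1, 4+2, 3+1+1+1 (274 of its 360 elements, about 76% of primes). None of the 33 primes tested shows any such pattern (for each of these groups the chance of that is below 10^-4), which rules them out. Hence G = A_4 (6T4), of order 12.

A_4, A_4 acting on 6 points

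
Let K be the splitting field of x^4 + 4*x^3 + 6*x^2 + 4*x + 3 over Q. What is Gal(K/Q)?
4T3: D_4

The polynomial is an irreducible quartic over Q and its discriminant is 2048, which is not a perfect square, so the Galois group is not contained in A_4. The resolvent cubic y^3 - 6*y^2 + 4*y + 8 has exactly one rational root, so the Galois group is C_4 or D_4. The quartic remains irreducible over Q(sqrt(disc)), so the group is D_4.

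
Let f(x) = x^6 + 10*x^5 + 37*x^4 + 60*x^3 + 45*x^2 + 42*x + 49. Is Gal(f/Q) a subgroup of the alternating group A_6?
No

The polynomial is irreducible of degree 6 over Q. Its discriminant is -147116032, which is not a perfect square. A Galois group lies in the alternating group exactly when the discriminant is a square in Q, so the Galois group ((S_3 x S_3) : C_2) is not contained in A_6.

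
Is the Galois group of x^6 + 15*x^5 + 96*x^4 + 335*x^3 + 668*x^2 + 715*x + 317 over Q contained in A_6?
The polynomial is irreducible of degree 6 over Q. Its discriminant is 810448, which is not a perfect square. A Galois group lies in the alternating group exactly when the discriminant is a square in Q, so the Galois group (S_4) is not contained in A_6.

No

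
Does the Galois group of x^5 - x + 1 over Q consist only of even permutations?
No

The polynomial is irreducible of degree 5 over Q. Its discriminant is 2869, which is not a perfect square. A Galois group lies in the alternating group exactly when the discriminant is a square in Q, so the Galois group (S_5) is not contained in A_5.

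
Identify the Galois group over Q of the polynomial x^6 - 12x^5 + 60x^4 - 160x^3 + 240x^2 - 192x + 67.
S_3, S_3 acting on 6 points

The polynomial f is an irreducible sextic over Q, so G = Gal(f/Q) is one of the 16 transitive subgroups 6T1, ..., 6T16 of S_6. The discriminant of f is -11337408, which is not a perfect square, so G is not contained in A_6. The transitive groups of degree 6 not contained in A_6 are: C_6 (6T1, order 6), S_3 (6T2, order 6), D_6 (6T3, order 12), C_3 x S_3 (6T5, order 18), A_4 x C_2 (6T6, order 24), S_4 (6T8, order 24), S_3 x S_3 (6T9, order 36), S_4 x C_2 (6T11, order 48), (S_3 x S_3) : C_2 (6T13, order 72), PGL(2,5) (6T14, order 120), S_6 (6T16, order 720). By Dedekind's theorem, for a prime p not dividing disc(f) the degrees of the irreducible factors of f mod p form the cycle type of an element of G. Factoring f modulo the 23 such primes p <= 97 (skipping 2, 3, which divide the discriminant), each new pattern first appears at: mod 5: f = (x^2 + 3)(x^2 + x + 1)(x^2 + 2x + 4), pattern 2+2+2; mod 7: f = (x^3 + x^2 + 5x + 1)(x^3 + x^2 + 5x + 4), pattern 3+3; mod 61: f = (x + 1)(x + 17)(x + 20)(x + 37)(x + 40)(x + 56), pattern 1+1+1+1+1+1. No other pattern occurs in this range, so the set of observed cycle types is {2+2+2, 3+3, 1+1+1+1+1+1}. The candidates containing elements of all these cycle types are C_6 (6T1) of order 6, S_3 (6T2) of order 6, D_6 (6T3) of order 12, C_3 x S_3 (6T5) of order 18, A_4 x C_2 (6T6) of order 24, S_4 (6T8) of order 24, S_3 x S_3 (6T9) of order 36, S_4 x C_2 (6T11) of order 48, (S_3 x S_3) : C_2 (6T13) of order 72, PGL(2,5) (6T14) of order 120, S_6 (6T16) of order 720; the others are excluded. The observed types are precisely the cycle types that occur in S_3 (6T2). Each of the other remaining candidates has further cycle types, and by the Chebotarev density theorem the matching factorization patterns would occur for a proportion of primes equal to their share of the group: C_6 (6T1) additionally contains elements of type 6 (2 of its 6 elements, about 33% of primes); D_6 (6T3) additionally contains elements of type 6, 2+2+1+1 (5 of its 12 elements, about 42% of primes); C_3 x S_3 (6T5) additionally contains elements of type 6, 3+1+1+1 (10 of its 18 elements, about 56% of primes); A_4 x C_2 (6T6) additionally contains elements of type 6, 2+2+1+1, 2+1+1+1+1 (14 of its 24 elements, about 58% of primes); S_4 (6T8) additionally contains elements of type 4+1+1, 2+2+1+1 (9 of its 24 elements, about 38% of primes); S_3 x S_3 (6T9) additionally contains elements of type 6, 3+1+1+1, 2+2+1+1 (25 of its 36 elements, about 69% of primes); S_4 x C_2 (6T11) additionally contains elements of type 6, 4+2, 4+1+1, 2+2+1+1, 2+1+1+1+1 (32 of its 48 elements, about 67% of primes); (S_3 x S_3) : C_2 (6T13) additionally contains elements of type 6, 4+2, 3+2+1, 3+1+1+1, 2+2+1+1, 2+1+1+1+1 (61 of its 72 elements, about 85% of primes); PGL(2,5) (6T14) additionally contains elements of type 6, 5+1, 4+1+1, 2+2+1+1 (89 of its 120 elements, about 74% of primes); S_6 (6T16) additionally contains elements of type 6, 5+1, 4+2, 4+1+1, 3+2+1, 3+1+1+1, 2+2+1+1, 2+1+1+1+1 (664 of its 720 elements, about 92% of primes). None of the 23 primes tested shows any such pattern (for each of these groups the chance of that is below 10^-4), which rules them out. Hence G = S_3 (6T2), of order 6.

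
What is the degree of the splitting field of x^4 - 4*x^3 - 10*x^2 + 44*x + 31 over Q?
8

The degree of the splitting field over Q equals the order of the Galois group, so first determine the group. The polynomial is an irreducible quartic over Q and its discriminant is -34080768, which is not a perfect square, so the Galois group is not contained in A_4. The resolvent cubic y^3 + 10*y^2 - 300*y - 3672 has exactly one rational root, so the Galois group is C_4 or D_4. The quartic remains irreducible over Q(sqrt(disc)), so the group is D_4. The Galois group D_4 (4T3) has order 8, so the splitting field has degree 8 over Q.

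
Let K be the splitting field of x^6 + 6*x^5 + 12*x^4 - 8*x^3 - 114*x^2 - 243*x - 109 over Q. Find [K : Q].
The degree of the splitting field over Q equals the order of the Galois group, so first determine the group. The polynomial f is an irreducible sextic over Q, so G = Gal(f/Q) is one of the 16 transitive subgroups 6T1, ..., 6T16 of S_6. The discriminant of f is 1656708629428629, which is not a perfect square, so G is not contained in A_6. The transitive groups of degree 6 not contained in A_6 are: C_6 (6T1, order 6), S_3 (6T2, order 6), D_6 (6T3, order 12), C_3 x S_3 (6T5, order 18), A_4 x C_2 (6T6, order 24), S_4 (6T8, order 24), S_3 x S_3 (6T9, order 36), S_4 x C_2 (6T11, order 48), (S_3 x S_3) : C_2 (6T13, order 72), PGL(2,5) (6T14, order 120), S_6 (6T16, order 720). By Dedekind's theorem, for a prime p not dividing disc(f) the degrees of the irreducible factors of f mod p form the cycle type of an element of G. Factoring f modulo the 16 such primes p <= 67 (skipping 3, 7, 29, which divide the discriminant), each new pattern first appears at: mod 2: f = (x^6 + x + 1), pattern 6; mod 5: f = (x + 1)(x + 4)(x^2 + 2x + 4)(x^2 + 4x + 1), pattern 2+2+1+1; mod 13: f = (x + 7)(x + 10)(x + 12)(x^3 + 3x^2 + 2x + 1), pattern 3+1+1+1; mod 19: f = (x^2 + 2x + 18)(x^2 + 5x + 17)(x^2 + 18x + 12), pattern 2+2+2; mod 67: f = (x^3 + 3x^2 + 13x + 33)(x^3 + 3x^2 + 57x + 17), pattern 3+3. No other pattern occurs in this range, so the set of observed cycle types is {6, 2+2+1+1, 3+1+1+1, 2+2+2, 3+3}. The candidates containing elements of all these cycle types are S_3 x S_3 (6T9) of order 36, (S_3 x S_3) : C_2 (6T13) of order 72, S_6 (6T16) of order 720; the others are excluded. The observed types are precisely the cycle types that occur in S_3 x S_3 (6T9) (apart from the identity). Each of the other remaining candidates has further cycle types, and by the Chebotarev density theorem the matching factorization patterns would occur for a proportion of primes equal to their share of the group: (S_3 x S_3) : C_2 (6T13) additionally contains elements of type 4+2, 3+2+1, 2+1+1+1+1 (36 of its 72 elements, about 50% of primes); S_6 (6T16) additionally contains elements of type 5+1, 4+2, 4+1+1, 3+2+1, 2+1+1+1+1 (459 of its 720 elements, about 64% of primes). None of the 16 primes tested shows any such pattern (for each of these groups the chance of that is below 10^-4), which rules them out. Hence G = S_3 x S_3 (6T9), of order 36. The Galois group S_3 x S_3 (6T9) has order 36, so the splitting field has degree 36 over Q.

36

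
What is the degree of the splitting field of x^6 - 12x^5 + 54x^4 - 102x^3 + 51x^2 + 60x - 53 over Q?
24

The degree of the splitting field over Q equals the order of the Galois group, so first determine the group. The polynomial f is an irreducible sextic over Q, so G = Gal(f/Q) is one of the 16 transitive subgroups 6T1, ..., 6T16 of S_6. The discriminant of f is -11156429376, which is not a perfect square, so G is not contained in A_6. The transitive groups of degree 6 not contained in A_6 are: C_6 (6T1, order 6), S_3 (6T2, order 6), D_6 (6T3, order 12), C_3 x S_3 (6T5, order 18), A_4 x C_2 (6T6, order 24), S_4 (6T8, order 24), S_3 x S_3 (6T9, order 36), S_4 x C_2 (6T11, order 48), (S_3 x S_3) : C_2 (6T13, order 72), PGL(2,5) (6T14, order 120), S_6 (6T16, order 720). By Dedekind's theorem, for a prime p not dividing disc(f) the degrees of the irreducible factors of f mod p form the cycle type of an element of G. Factoring f modulo the 33 such primes p <= 149 (skipping 2, 3, which divide the discriminant), each new pattern first appears at: mod 5: f = (x^3 + x^2 + 3x + 1)(x^3 + 2x^2 + 4x + 2), pattern 3+3; mod 7: f = (x^6 + 2x^5 + 5x^4 + 3x^3 + 2x^2 + 4x + 3), pattern 6; mod 17: f = (x + 2)(x + 3)(x^2 + 7x + 11)(x^2 + 10x + 1), pattern 2+2+1+1; mod 19: f = (x + 4)(x + 10)(x + 13)(x + 16)(x^2 + 2x + 17), pattern 2+1+1+1+1; mod 71: f = (x^2 + 7x + 60)(x^2 + 17x + 44)(x^2 + 35x + 56), pattern 2+2+2. No other pattern occurs in this range, so the set of observed cycle types is {3+3, 6, 2+2+1+1, 2+1+1+1+1, 2+2+2}. The candidates containing elements of all these cycle types are A_4 x C_2 (6T6) of order 24, S_4 x C_2 (6T11) of order 48, (S_3 x S_3) : C_2 (6T13) of order 72, S_6 (6T16) of order 720; the others are excluded. The observed types are precisely the cycle types that occur in A_4 x C_2 (6T6) (apart from the identity). Each of the other remaining candidates has further cycle types, and by the Chebotarev density theorem the matching factorization patterns would occur for a proportion of primes equal to their share of the group: S_4 x C_2 (6T11) additionally contains elements of type 4+2, 4+1+1 (12 of its 48 elements, about 25% of primes); (S_3 x S_3) : C_2 (6T13) additionally contains elements of type 4+2, 3+2+1, 3+1+1+1 (34 of its 72 elements, about 47% of primes); S_6 (6T16) additionally contains elements of type 5+1, 4+2, 4+1+1, 3+2+1, 3+1+1+1 (484 of its 720 elements, about 67% of primes). None of the 33 primes tested shows any such pattern (for each of these groups the chance of that is below 10^-4), which rules them out. Hence G = A_4 x C_2 (6T6), of order 24. The Galois group A_4 x C_2 (6T6) has order 24, so the splitting field has degree 24 over Q.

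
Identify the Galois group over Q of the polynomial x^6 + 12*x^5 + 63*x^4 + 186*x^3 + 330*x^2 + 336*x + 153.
The polynomial f is an irreducible sextic over Q, so G = Gal(f/Q) is one of the 16 transitive subgroups 6T1, ..., 6T16 of S_6. The discriminant of f is -16003008, which is not a perfect square, so G is not contained in A_6. The transitive groups of degree 6 not contained in A_6 are: C_6 (6T1, order 6), S_3 (6T2, order 6), D_6 (6T3, order 12), C_3 x S_3 (6T5, order 18), A_4 x C_2 (6T6, order 24), S_4 (6T8, order 24), S_3 x S_3 (6T9, order 36), S_4 x C_2 (6T11, order 48), (S_3 x S_3) : C_2 (6T13, order 72), PGL(2,5) (6T14, order 120), S_6 (6T16, order 720). By Dedekind's theorem, for a prime p not dividing disc(f) the degrees of the irreducible factors of f mod p form the cycle type of an element of G. Factoring f modulo the 21 such primes p <= 89 (skipping 2, 3, 7, which divide the discriminant), each new pattern first appears at: mod 5: f = (x^6 + 2x^5 + 3x^4 + x^3 + x + 3), pattern 6; mod 11: f = (x + 4)(x^5 + 8x^4 + 9x^3 + 7x^2 + 5x + 8), pattern 5+1; mod 13: f = (x + 1)(x + 10)(x^4 + x^3 + 3x^2 + 1), pattern 4+1+1; mod 23: f = (x + 18)(x + 22)(x^2 + 19x + 5)(x^2 + 22x + 19), pattern 2+2+1+1; mod 43: f = (x^3 + 25x^2 + 35)(x^3 + 30x^2 + x + 40), pattern 3+3; mod 61: f = (x^2 + 18x + 30)(x^2 + 22x + 52)(x^2 + 33x + 34), pattern 2+2+2. No other pattern occurs in this range, so the set of observed cycle types is {6, 5+1, 4+1+1, 2+2+1+1, 3+3, 2+2+2}. The candidates containing elements of all these cycle types are PGL(2,5) (6T14) of order 120, S_6 (6T16) of order 720; the others are excluded. The observed types are precisely the cycle types that occur in PGL(2,5) (6T14) (apart from the identity). Each of the other remaining candidates has further cycle types, and by the Chebotarev density theorem the matching factorization patterns would occur for a proportion of primes equal to their share of the group: S_6 (6T16) additionally contains elements of type 4+2, 3+2+1, 3+1+1+1, 2+1+1+1+1 (265 of its 720 elements, about 37% of primes). None of the 21 primes tested shows any such pattern (for each of these groups the chance of that is below 10^-4), which rules them out. Hence G = PGL(2,5) (6T14), of order 120.

PGL(2,5), S_5 acting on 6 points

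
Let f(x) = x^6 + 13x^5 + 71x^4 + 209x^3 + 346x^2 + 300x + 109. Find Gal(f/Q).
The polynomial f is an irreducible sextic over Q, so G = Gal(f/Q) is one of the 16 transitive subgroups 6T1, ..., 6T16 of S_6. The discriminant of f is 525625 = 725^2, a perfect square, so G is contained in A_6. The transitive groups of degree 6 contained in A_6 are: A_4 (6T4, order 12), S_4 (6T7, order 24), (C_3 x C_3) : C_4 (6T10, order 36), PSL(2,5) (6T12, order 60), A_6 (6T15, order 360). By Dedekind's theorem, for a prime p not dividing disc(f) the degrees of the irreducible factors of f mod p form the cycle type of an element of G. Factoring f modulo the 19 such primes p <= 73 (skipping 5, 29, which divide the discriminant), each new pattern first appears at: mod 2: f = (x^2 + x + 1)(x^4 + x + 1), pattern 4+2; mod 11: f = (x^3 + 3x^2 + 5x + 5)(x^3 + 10x^2 + 3x + 2), pattern 3+3; mod 19: f = (x + 13)(x + 14)(x^2 + 8x + 17)(x^2 + 16x + 8), pattern 2+2+1+1; mod 61: f = (x + 30)(x + 37)(x + 44)(x^3 + 24x^2 + 59x + 50), pattern 3+1+1+1. No other pattern occurs in this range, so the set of observed cycle types is {4+2, 3+3, 2+2+1+1, 3+1+1+1}. The candidates containing elements of all these cycle types are (C_3 x C_3) : C_4 (6T10) of order 36, A_6 (6T15) of order 360; the others are excluded. The observed types are precisely the cycle types that occur in (C_3 x C_3) : C_4 (6T10) (apart from the identity). Each of the other remaining candidates has further cycle types, and by the Chebotarev density theorem the matching factorization patterns would occur for a proportion of primes equal to their share of the group: A_6 (6T15) additionally contains elements of type 5+1 (144 of its 360 elements, about 40% of primes). None of the 19 primes tested shows any such pattern (for each of these groups the chance of that is below 10^-4), which rules them out. Hence G = (C_3 x C_3) : C_4 (6T10), of order 36.

(C_3 x C_3) : C_4, the transitive group 6T10 of order 36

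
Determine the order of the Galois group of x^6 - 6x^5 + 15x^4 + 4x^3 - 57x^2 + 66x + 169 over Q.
The degree of the splitting field over Q equals the order of the Galois group, so first determine the group. The polynomial f is an irreducible sextic over Q, so G = Gal(f/Q) is one of the 16 transitive subgroups 6T1, ..., 6T16 of S_6. The discriminant of f is -190210142896128, which is not a perfect square, so G is not contained in A_6. The transitive groups of degree 6 not contained in A_6 are: C_6 (6T1, order 6), S_3 (6T2, order 6), D_6 (6T3, order 12), C_3 x S_3 (6T5, order 18), A_4 x C_2 (6T6, order 24), S_4 (6T8, order 24), S_3 x S_3 (6T9, order 36), S_4 x C_2 (6T11, order 48), (S_3 x S_3) : C_2 (6T13, order 72), PGL(2,5) (6T14, order 120), S_6 (6T16, order 720). By Dedekind's theorem, for a prime p not dividing disc(f) the degrees of the irreducible factors of f mod p form the cycle type of an element of G. Factoring f modulo the 33 such primes p <= 149 (skipping 2, 3, which divide the discriminant), each new pattern first appears at: mod 5: f = (x^6 + 4x^5 + 4x^3 + 3x^2 + x + 4), pattern 6; mod 7: f = (x + 2)(x + 4)(x + 5)(x^3 + 4x^2 + 3x + 3), pattern 3+1+1+1; mod 17: f = (x^2 + 7x + 3)(x^2 + 8x + 2)(x^2 + 13x + 14), pattern 2+2+2; mod 19: f = (x^3 + 16x^2 + 3x + 8)(x^3 + 16x^2 + 3x + 14), pattern 3+3; mod 73: f = (x + 10)(x + 12)(x + 14)(x + 28)(x + 30)(x + 46), pattern 1+1+1+1+1+1. No other pattern occurs in this range, so the set of observed cycle types is {6, 3+1+1+1, 2+2+2, 3+3, 1+1+1+1+1+1}. The candidates containing elements of all these cycle types are C_3 x S_3 (6T5) of order 18, S_3 x S_3 (6T9) of order 36, (S_3 x S_3) : C_2 (6T13) of order 72, S_6 (6T16) of order 720; the others are excluded. The observed types are precisely the cycle types that occur in C_3 x S_3 (6T5). Each of the other remaining candidates has further cycle types, and by the Chebotarev density theorem the matching factorization patterns would occur for a proportion of primes equal to their share of the group: S_3 x S_3 (6T9) additionally contains elements of type 2+2+1+1 (9 of its 36 elements, about 25% of primes); (S_3 x S_3) : C_2 (6T13) additionally contains elements of type 4+2, 3+2+1, 2+2+1+1, 2+1+1+1+1 (45 of its 72 elements, about 62% of primes); S_6 (6T16) additionally contains elements of type 5+1, 4+2, 4+1+1, 3+2+1, 2+2+1+1, 2+1+1+1+1 (504 of its 720 elements, about 70% of primes). None of the 33 primes tested shows any such pattern (for each of these groups the chance of that is below 10^-4), which rules them out. Hence G = C_3 x S_3 (6T5), of order 18. The Galois group C_3 x S_3 (6T5) has order 18, so the splitting field has degree 18 over Q.

18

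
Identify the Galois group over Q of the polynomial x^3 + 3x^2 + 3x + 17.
S_3, the symmetric group on 3 letters

The polynomial is an irreducible cubic over Q and its discriminant is -6912, which is not a perfect square. For an irreducible cubic, a non-square discriminant gives Galois group S_3.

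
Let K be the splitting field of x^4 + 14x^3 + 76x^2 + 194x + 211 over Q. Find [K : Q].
The degree of the splitting field over Q equals the order of the Galois group, so first determine the group. The polynomial is an irreducible quartic over Q and its discriminant is 512000, which is not a perfect square, so the Galois group is not contained in A_4. The resolvent cubic y^3 - 76*y^2 + 1872*y - 14848 has exactly one rational root, so the Galois group is C_4 or D_4. The quartic becomes reducible over Q(sqrt(disc)), so the group is C_4. The Galois group C_4 (4T1) has order 4, so the splitting field has degree 4 over Q.

4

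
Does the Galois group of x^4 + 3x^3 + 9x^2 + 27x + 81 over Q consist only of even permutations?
The polynomial is irreducible of degree 4 over Q. Its discriminant is 66430125, which is not a perfect square. A Galois group lies in the alternating group exactly when the discriminant is a square in Q, so the Galois group (C_4) is not contained in A_4.

No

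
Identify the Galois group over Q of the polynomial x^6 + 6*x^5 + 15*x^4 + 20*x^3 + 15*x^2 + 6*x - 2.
The polynomial f is an irreducible sextic over Q, so G = Gal(f/Q) is one of the 16 transitive subgroups 6T1, ..., 6T16 of S_6. The discriminant of f is 11337408, which is not a perfect square, so G is not contained in A_6. The transitive groups of degree 6 not contained in A_6 are: C_6 (6T1, order 6), S_3 (6T2, order 6), D_6 (6T3, order 12), C_3 x S_3 (6T5, order 18), A_4 x C_2 (6T6, order 24), S_4 (6T8, order 24), S_3 x S_3 (6T9, order 36), S_4 x C_2 (6T11, order 48), (S_3 x S_3) : C_2 (6T13, order 72), PGL(2,5) (6T14, order 120), S_6 (6T16, order 720). By Dedekind's theorem, for a prime p not dividing disc(f) the degrees of the irreducible factors of f mod p form the cycle type of an element of G. Factoring f modulo the 79 such primes p <= 419 (skipping 2, 3, which divide the discriminant), each new pattern first appears at: mod 5: f = (x^2 + 2)(x^2 + 2x + 4)(x^2 + 4x + 1), pattern 2+2+2; mod 7: f = (x^6 + 6x^5 + x^4 + 6x^3 + x^2 + 6x + 5), pattern 6; mod 11: f = (x + 4)(x + 9)(x^2 + 5x + 2)(x^2 + 10x + 7), pattern 2+2+1+1; mod 13: f = (x^3 + 3x^2 + 3x + 5)(x^3 + 3x^2 + 3x + 10), pattern 3+3; mod 61: f = (x + 3)(x + 27)(x + 29)(x + 34)(x + 36)(x + 60), pattern 1+1+1+1+1+1. No other pattern occurs in this range, so the set of observed cycle types is {2+2+2, 6, 2+2+1+1, 3+3, 1+1+1+1+1+1}. The candidates containing elements of all these cycle types are D_6 (6T3) of order 12, A_4 x C_2 (6T6) of order 24, S_3 x S_3 (6T9) of order 36, S_4 x C_2 (6T11) of order 48, (S_3 x S_3) : C_2 (6T13) of order 72, PGL(2,5) (6T14) of order 120, S_6 (6T16) of order 720; the others are excluded. The observed types are precisely the cycle types that occur in D_6 (6T3). Each of the other remaining candidates has further cycle types, and by the Chebotarev density theorem the matching factorization patterns would occur for a proportion of primes equal to their share of the group: A_4 x C_2 (6T6) additionally contains elements of type 2+1+1+1+1 (3 of its 24 elements, about 12% of primes); S_3 x S_3 (6T9) additionally contains elements of type 3+1+1+1 (4 of its 36 elements, about 11% of primes); S_4 x C_2 (6T11) additionally contains elements of type 4+2, 4+1+1, 2+1+1+1+1 (15 of its 48 elements, about 31% of primes); (S_3 x S_3) : C_2 (6T13) additionally contains elements of type 4+2, 3+2+1, 3+1+1+1, 2+1+1+1+1 (40 of its 72 elements, about 56% of primes); PGL(2,5) (6T14) additionally contains elements of type 5+1, 4+1+1 (54 of its 120 elements, about 45% of primes); S_6 (6T16) additionally contains elements of type 5+1, 4+2, 4+1+1, 3+2+1, 3+1+1+1, 2+1+1+1+1 (499 of its 720 elements, about 69% of primes). None of the 79 primes tested shows any such pattern (for each of these groups the chance of that is below 10^-4), which rules them out. Hence G = D_6 (6T3), of order 12.

D_6, the dihedral group of order 12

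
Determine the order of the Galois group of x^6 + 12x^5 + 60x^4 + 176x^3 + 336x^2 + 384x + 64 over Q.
The degree of the splitting field over Q equals the order of the Galois group, so first determine the group. The polynomial f is an irreducible sextic over Q, so G = Gal(f/Q) is one of the 16 transitive subgroups 6T1, ..., 6T16 of S_6. The discriminant of f is 5410421842378752, which is not a perfect square, so G is not contained in A_6. The transitive groups of degree 6 not contained in A_6 are: C_6 (6T1, order 6), S_3 (6T2, order 6), D_6 (6T3, order 12), C_3 x S_3 (6T5, order 18), A_4 x C_2 (6T6, order 24), S_4 (6T8, order 24), S_3 x S_3 (6T9, order 36), S_4 x C_2 (6T11, order 48), (S_3 x S_3) : C_2 (6T13, order 72), PGL(2,5) (6T14, order 120), S_6 (6T16, order 720). By Dedekind's theorem, for a prime p not dividing disc(f) the degrees of the irreducible factors of f mod p form the cycle type of an element of G. Factoring f modulo the 23 such primes p <= 97 (skipping 2, 3, which divide the discriminant), each new pattern first appears at: mod 5: f = (x^6 + 2x^5 + x^3 + x^2 + 4x + 4), pattern 6; mod 11: f = (x + 3)(x + 7)(x^2 + 3x + 3)(x^2 + 10x + 8), pattern 2+2+1+1; mod 13: f = (x + 3)(x + 5)(x + 11)(x^3 + 6x^2 + 12x + 10), pattern 3+1+1+1; mod 31: f = (x^2 + 7x + 25)(x^2 + 17x + 12)(x^2 + 19x + 6), pattern 2+2+2; mod 97: f = (x^3 + 6x^2 + 12x + 33)(x^3 + 6x^2 + 12x + 96), pattern 3+3. No other pattern occurs in this range, so the set of observed cycle types is {6, 2+2+1+1, 3+1+1+1, 2+2+2, 3+3}. The candidates containing elements of all these cycle types are S_3 x S_3 (6T9) of order 36, (S_3 x S_3) : C_2 (6T13) of order 72, S_6 (6T16) of order 720; the others are excluded. The observed types are precisely the cycle types that occur in S_3 x S_3 (6T9) (apart from the identity). Each of the other remaining candidates has further cycle types, and by the Chebotarev density theorem the matching factorization patterns would occur for a proportion of primes equal to their share of the group: (S_3 x S_3) : C_2 (6T13) additionally contains elements of type 4+2, 3+2+1, 2+1+1+1+1 (36 of its 72 elements, about 50% of primes); S_6 (6T16) additionally contains elements of type 5+1, 4+2, 4+1+1, 3+2+1, 2+1+1+1+1 (459 of its 720 elements, about 64% of primes). None of the 23 primes tested shows any such pattern (for each of these groups the chance of that is below 10^-4), which rules them out. Hence G = S_3 x S_3 (6T9), of order 36. The Galois group S_3 x S_3 (6T9) has order 36, so the splitting field has degree 36 over Q.

36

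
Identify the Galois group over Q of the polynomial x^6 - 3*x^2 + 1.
The polynomial f is an irreducible sextic over Q, so G = Gal(f/Q) is one of the 16 transitive subgroups 6T1, ..., 6T16 of S_6. The discriminant of f is -419904, which is not a perfect square, so G is not contained in A_6. The transitive groups of degree 6 not contained in A_6 are: C_6 (6T1, order 6), S_3 (6T2, order 6), D_6 (6T3, order 12), C_3 x S_3 (6T5, order 18), A_4 x C_2 (6T6, order 24), S_4 (6T8, order 24), S_3 x S_3 (6T9, order 36), S_4 x C_2 (6T11, order 48), (S_3 x S_3) : C_2 (6T13, order 72), PGL(2,5) (6T14, order 120), S_6 (6T16, order 720). By Dedekind's theorem, for a prime p not dividing disc(f) the degrees of the irreducible factors of f mod p form the cycle type of an element of G. Factoring f modulo the 33 such primes p <= 149 (skipping 2, 3, which divide the discriminant), each new pattern first appears at: mod 5: f = (x^3 + 2x^2 + 2x + 3)(x^3 + 3x^2 + 2x + 2), pattern 3+3; mod 7: f = (x^6 + 4x^2 + 1), pattern 6; mod 17: f = (x + 8)(x + 9)(x^2 + 3)(x^2 + 10), pattern 2+2+1+1; mod 19: f = (x + 3)(x + 8)(x + 11)(x + 16)(x^2 + 16), pattern 2+1+1+1+1; mod 71: f = (x^2 + 16)(x^2 + 25)(x^2 + 30), pattern 2+2+2. No other pattern occurs in this range, so the set of observed cycle types is {3+3, 6, 2+2+1+1, 2+1+1+1+1, 2+2+2}. The candidates containing elements of all these cycle types are A_4 x C_2 (6T6) of order 24, S_4 x C_2 (6T11) of order 48, (S_3 x S_3) : C_2 (6T13) of order 72, S_6 (6T16) of order 720; the others are excluded. The observed types are precisely the cycle types that occur in A_4 x C_2 (6T6) (apart from the identity). Each of the other remaining candidates has further cycle types, and by the Chebotarev density theorem the matching factorization patterns would occur for a proportion of primes equal to their share of the group: S_4 x C_2 (6T11) additionally contains elements of type 4+2, 4+1+1 (12 of its 48 elements, about 25% of primes); (S_3 x S_3) : C_2 (6T13) additionally contains elements of type 4+2, 3+2+1, 3+1+1+1 (34 of its 72 elements, about 47% of primes); S_6 (6T16) additionally contains elements of type 5+1, 4+2, 4+1+1, 3+2+1, 3+1+1+1 (484 of its 720 elements, about 67% of primes). None of the 33 primes tested shows any such pattern (for each of these groups the chance of that is below 10^-4), which rules them out. Hence G = A_4 x C_2 (6T6), of order 24.

6T6: A_4 x C_2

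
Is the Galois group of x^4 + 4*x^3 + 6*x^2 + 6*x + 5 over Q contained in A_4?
The polynomial is irreducible of degree 4 over Q. Its discriminant is 1616, which is not a perfect square. A Galois group lies in the alternating group exactly when the discriminant is a square in Q, so the Galois group (S_4) is not contained in A_4.

No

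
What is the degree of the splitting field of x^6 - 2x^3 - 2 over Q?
36

The degree of the splitting field over Q equals the order of the Galois group, so first determine the group. The polynomial f is an irreducible sextic over Q, so G = Gal(f/Q) is one of the 16 transitive subgroups 6T1, ..., 6T16 of S_6. The discriminant of f is 5038848, which is not a perfect square, so G is not contained in A_6. The transitive groups of degree 6 not contained in A_6 are: C_6 (6T1, order 6), S_3 (6T2, order 6), D_6 (6T3, order 12), C_3 x S_3 (6T5, order 18), A_4 x C_2 (6T6, order 24), S_4 (6T8, order 24), S_3 x S_3 (6T9, order 36), S_4 x C_2 (6T11, order 48), (S_3 x S_3) : C_2 (6T13, order 72), PGL(2,5) (6T14, order 120), S_6 (6T16, order 720). By Dedekind's theorem, for a prime p not dividing disc(f) the degrees of the irreducible factors of f mod p form the cycle type of an element of G. Factoring f modulo the 23 such primes p <= 97 (skipping 2, 3, which divide the discriminant), each new pattern first appears at: mod 5: f = (x^6 + 3x^3 + 3), pattern 6; mod 11: f = (x + 3)(x + 5)(x^2 + 6x + 3)(x^2 + 8x + 9), pattern 2+2+1+1; mod 13: f = (x + 2)(x + 5)(x + 6)(x^3 + 3), pattern 3+1+1+1; mod 31: f = (x^2 + 8x + 24)(x^2 + 9x + 11)(x^2 + 14x + 27), pattern 2+2+2; mod 97: f = (x^3 + 9)(x^3 + 86), pattern 3+3. No other pattern occurs in this range, so the set of observed cycle types is {6, 2+2+1+1, 3+1+1+1, 2+2+2, 3+3}. The candidates containing elements of all these cycle types are S_3 x S_3 (6T9) of order 36, (S_3 x S_3) : C_2 (6T13) of order 72, S_6 (6T16) of order 720; the others are excluded. The observed types are precisely the cycle types that occur in S_3 x S_3 (6T9) (apart from the identity). Each of the other remaining candidates has further cycle types, and by the Chebotarev density theorem the matching factorization patterns would occur for a proportion of primes equal to their share of the group: (S_3 x S_3) : C_2 (6T13) additionally contains elements of type 4+2, 3+2+1, 2+1+1+1+1 (36 of its 72 elements, about 50% of primes); S_6 (6T16) additionally contains elements of type 5+1, 4+2, 4+1+1, 3+2+1, 2+1+1+1+1 (459 of its 720 elements, about 64% of primes). None of the 23 primes tested shows any such pattern (for each of these groups the chance of that is below 10^-4), which rules them out. Hence G = S_3 x S_3 (6T9), of order 36. The Galois group S_3 x S_3 (6T9) has order 36, so the splitting field has degree 36 over Q.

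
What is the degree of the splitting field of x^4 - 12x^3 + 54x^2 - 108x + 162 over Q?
The degree of the splitting field over Q equals the order of the Galois group, so first determine the group. The polynomial is an irreducible quartic over Q and its discriminant is 136048896 = 11664^2, a perfect square, so the Galois group is contained in A_4. The resolvent cubic y^3 - 54*y^2 + 648*y splits completely over Q, which gives the Klein four-group V_4. The Galois group V_4 (4T2) has order 4, so the splitting field has degree 4 over Q.

4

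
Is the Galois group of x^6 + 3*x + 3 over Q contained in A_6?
No

The polynomial is irreducible of degree 6 over Q. Its discriminant is -9059283, which is not a perfect square. A Galois group lies in the alternating group exactly when the discriminant is a square in Q, so the Galois group ((S_3 x S_3) : C_2) is not contained in A_6.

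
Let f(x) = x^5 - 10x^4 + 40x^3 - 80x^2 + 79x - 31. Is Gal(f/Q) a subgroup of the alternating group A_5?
The polynomial is irreducible of degree 5 over Q. Its discriminant is 2869, which is not a perfect square. A Galois group lies in the alternating group exactly when the discriminant is a square in Q, so the Galois group (S_5) is not contained in A_5.

No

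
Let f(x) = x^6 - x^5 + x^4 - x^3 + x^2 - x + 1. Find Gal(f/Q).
6T1: C_6

The polynomial f is an irreducible sextic over Q, so G = Gal(f/Q) is one of the 16 transitive subgroups 6T1, ..., 6T16 of S_6. The discriminant of f is -16807, which is not a perfect square, so G is not contained in A_6. The transitive groups of degree 6 not contained in A_6 are: C_6 (6T1, order 6), S_3 (6T2, order 6), D_6 (6T3, order 12), C_3 x S_3 (6T5, order 18), A_4 x C_2 (6T6, order 24), S_4 (6T8, order 24), S_3 x S_3 (6T9, order 36), S_4 x C_2 (6T11, order 48), (S_3 x S_3) : C_2 (6T13, order 72), PGL(2,5) (6T14, order 120), S_6 (6T16, order 720). By Dedekind's theorem, for a prime p not dividing disc(f) the degrees of the irreducible factors of f mod p form the cycle type of an element of G. Factoring f modulo the 37 such primes p <= 163 (skipping 7, which divides the discriminant), each new pattern first appears at: mod 2: f = (x^3 + x + 1)(x^3 + x^2 + 1), pattern 3+3; mod 3: f = (x^6 + 2x^5 + x^4 + 2x^3 + x^2 + 2x + 1), pattern 6; mod 13: f = (x^2 + 7x + 1)(x^2 + 8x + 1)(x^2 + 10x + 1), pattern 2+2+2; mod 29: f = (x + 7)(x + 16)(x + 20)(x + 23)(x + 24)(x + 25), pattern 1+1+1+1+1+1. No other pattern occurs in this range, so the set of observed cycle types is {3+3, 6, 2+2+2, 1+1+1+1+1+1}. The candidates containing elements of all these cycle types are C_6 (6T1) of order 6, D_6 (6T3) of order 12, C_3 x S_3 (6T5) of order 18, A_4 x C_2 (6T6) of order 24, S_3 x S_3 (6T9) of order 36, S_4 x C_2 (6T11) of order 48, (S_3 x S_3) : C_2 (6T13) of order 72, PGL(2,5) (6T14) of order 120, S_6 (6T16) of order 720; the others are excluded. The observed types are precisely the cycle types that occur in C_6 (6T1). Each of the other remaining candidates has further cycle types, and by the Chebotarev density theorem the matching factorization patterns would occur for a proportion of primes equal to their share of the group: D_6 (6T3) additionally contains elements of type 2+2+1+1 (3 of its 12 elements, about 25% of primes); C_3 x S_3 (6T5) additionally contains elements of type 3+1+1+1 (4 of its 18 elements, about 22% of primes); A_4 x C_2 (6T6) additionally contains elements of type 2+2+1+1, 2+1+1+1+1 (6 of its 24 elements, about 25% of primes); S_3 x S_3 (6T9) additionally contains elements of type 3+1+1+1, 2+2+1+1 (13 of its 36 elements, about 36% of primes); S_4 x C_2 (6T11) additionally contains elements of type 4+2, 4+1+1, 2+2+1+1, 2+1+1+1+1 (24 of its 48 elements, about 50% of primes); (S_3 x S_3) : C_2 (6T13) additionally contains elements of type 4+2, 3+2+1, 3+1+1+1, 2+2+1+1, 2+1+1+1+1 (49 of its 72 elements, about 68% of primes); PGL(2,5) (6T14) additionally contains elements of type 5+1, 4+1+1, 2+2+1+1 (69 of its 120 elements, about 58% of primes); S_6 (6T16) additionally contains elements of type 5+1, 4+2, 4+1+1, 3+2+1, 3+1+1+1, 2+2+1+1, 2+1+1+1+1 (544 of its 720 elements, about 76% of primes). None of the 37 primes tested shows any such pattern (for each of these groups the chance of that is below 10^-4), which rules them out. Hence G = C_6 (6T1), of order 6.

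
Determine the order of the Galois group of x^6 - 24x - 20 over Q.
360

The degree of the splitting field over Q equals the order of the Galois group, so first determine the group. The polynomial f is an irreducible sextic over Q, so G = Gal(f/Q) is one of the 16 transitive subgroups 6T1, ..., 6T16 of S_6. The discriminant of f is 746496000000 = 864000^2, a perfect square, so G is contained in A_6. The transitive groups of degree 6 contained in A_6 are: A_4 (6T4, order 12), S_4 (6T7, order 24), (C_3 x C_3) : C_4 (6T10, order 36), PSL(2,5) (6T12, order 60), A_6 (6T15, order 360). By Dedekind's theorem, for a prime p not dividing disc(f) the degrees of the irreducible factors of f mod p form the cycle type of an element of G. Factoring f modulo the 6 such primes p <= 23 (skipping 2, 3, 5, which divide the discriminant), each new pattern first appears at: mod 7: f = (x + 4)(x^5 + 3x^4 + 2x^3 + 6x^2 + 4x + 2), pattern 5+1; mod 23: f = (x + 2)(x + 11)(x + 16)(x^3 + 17x^2 + 13x + 7), pattern 3+1+1+1. No other pattern occurs in this range, so the set of observed cycle types is {5+1, 3+1+1+1}. Among the candidates above, the only group containing elements of all these cycle types is A_6 (6T15) — each of A_4 (6T4), S_4 (6T7), (C_3 x C_3) : C_4 (6T10), PSL(2,5) (6T12) lacks at least one of them. Hence G = A_6 (6T15), of order 360. The Galois group A_6 (6T15) has order 360, so the splitting field has degree 360 over Q.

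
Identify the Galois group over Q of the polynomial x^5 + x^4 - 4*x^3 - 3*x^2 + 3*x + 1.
C_5

The polynomial f is an irreducible quintic over Q, so G = Gal(f/Q) is a transitive subgroup of S_5: one of C_5 (5T1, order 5), D_5 (5T2, order 10), F_20 (5T3, order 20), A_5 (5T4, order 60) or S_5 (5T5, order 120). The discriminant of f is 14641 = 121^2, a perfect square, so G is contained in A_5. The transitive groups of degree 5 contained in A_5 are: C_5 (5T1, order 5), D_5 (5T2, order 10), A_5 (5T4, order 60). By Dedekind's theorem, for a prime p not dividing disc(f) the degrees of the irreducible factors of f mod p form the cycle type of an element of G. Factoring f modulo the 14 such primes p <= 47 (skipping 11, which divides the discriminant), each new pattern first appears at: mod 2: f = (x^5 + x^4 + x^2 + x + 1), pattern 5; mod 23: f = (x + 9)(x + 12)(x + 13)(x + 17)(x + 19), pattern 1+1+1+1+1. No other pattern occurs in this range, so the set of observed cycle types is {5, 1+1+1+1+1}. The candidates containing elements of all these cycle types are C_5 (5T1) of order 5, D_5 (5T2) of order 10, A_5 (5T4) of order 60; the others are excluded. The observed types are precisely the cycle types that occur in C_5 (5T1). Each of the other remaining candidates has further cycle types, and by the Chebotarev density theorem the matching factorization patterns would occur for a proportion of primes equal to their share of the group: D_5 (5T2) additionally contains elements of type 2+2+1 (5 of its 10 elements, about 50% of primes); A_5 (5T4) additionally contains elements of type 3+1+1, 2+2+1 (35 of its 60 elements, about 58% of primes). None of the 14 primes tested shows any such pattern (for each of these groups the chance of that is below 10^-4), which rules them out. Hence G = C_5 (5T1), of order 5.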